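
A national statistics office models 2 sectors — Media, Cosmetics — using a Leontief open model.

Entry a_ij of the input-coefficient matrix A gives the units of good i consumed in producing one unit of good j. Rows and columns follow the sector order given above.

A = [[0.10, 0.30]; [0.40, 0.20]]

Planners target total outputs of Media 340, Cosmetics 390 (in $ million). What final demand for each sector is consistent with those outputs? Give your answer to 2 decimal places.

d_M = 189.00, d_C = 176.00

I − A =
  [   0.90    -0.30]
  [  -0.40     0.80]
d = (I − A) x:
  d_M = (+0.90)·340 + (-0.30)·390 = 189.00
  d_C = (-0.40)·340 + (+0.80)·390 = 176.00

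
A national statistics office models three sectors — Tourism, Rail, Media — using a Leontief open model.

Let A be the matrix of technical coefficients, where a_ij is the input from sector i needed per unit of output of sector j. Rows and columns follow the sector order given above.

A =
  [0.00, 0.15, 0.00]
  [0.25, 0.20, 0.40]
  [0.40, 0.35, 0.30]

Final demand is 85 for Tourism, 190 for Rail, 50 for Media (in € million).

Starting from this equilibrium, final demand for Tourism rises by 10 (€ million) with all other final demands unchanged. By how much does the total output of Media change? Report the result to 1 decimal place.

I − A =
  [   1.00    -0.15     0.00]
  [  -0.25     0.80    -0.40]
  [  -0.40    -0.35     0.70]
Cofactors of I−A, C_ij = (−1)^(i+j)·(minor ij) (rows/columns in the sector order above):
  C_11 = (0.80)(0.70) − (-0.40)(-0.35) = 0.4200
  C_12 = −[(-0.25)(0.70) − (-0.40)(-0.40)] = 0.3350
  C_13 = (-0.25)(-0.35) − (0.80)(-0.40) = 0.4075
  C_21 = −[(-0.15)(0.70) − (0.00)(-0.35)] = 0.1050
  C_22 = (1.00)(0.70) − (0.00)(-0.40) = 0.7000
  C_23 = −[(1.00)(-0.35) − (-0.15)(-0.40)] = 0.4100
  C_31 = (-0.15)(-0.40) − (0.00)(0.80) = 0.0600
  C_32 = −[(1.00)(-0.40) − (0.00)(-0.25)] = 0.4000
  C_33 = (1.00)(0.80) − (-0.15)(-0.25) = 0.7625
det(I−A) = Σ_j (I−A)_1j·C_1j = (1.00)(0.4200) + (-0.15)(0.3350) + (0.00)(0.4075) = 0.36975
adj(I−A) = Cᵀ =
  [ 0.4200   0.1050   0.0600]
  [ 0.3350   0.7000   0.4000]
  [ 0.4075   0.4100   0.7625]
(I − A)⁻¹ = adj(I−A) / det(I−A) ≈
  [   1.1359     0.2840     0.1623]
  [   0.9060     1.8932     1.0818]
  [   1.1021     1.1089     2.0622]
Δx = (I − A)⁻¹ Δd with Δd having +10 in the Tourism component and 0 elsewhere.
So Δx_M = L_MT · (+10), where L_MT = adj(I−A)_MT / det(I−A) = 0.4075 / 0.36975.
Δx_M = 0.4075 × (+10) / 0.36975 = 4.075 / 0.36975 ≈ 11.0.

Δx_M = 11.0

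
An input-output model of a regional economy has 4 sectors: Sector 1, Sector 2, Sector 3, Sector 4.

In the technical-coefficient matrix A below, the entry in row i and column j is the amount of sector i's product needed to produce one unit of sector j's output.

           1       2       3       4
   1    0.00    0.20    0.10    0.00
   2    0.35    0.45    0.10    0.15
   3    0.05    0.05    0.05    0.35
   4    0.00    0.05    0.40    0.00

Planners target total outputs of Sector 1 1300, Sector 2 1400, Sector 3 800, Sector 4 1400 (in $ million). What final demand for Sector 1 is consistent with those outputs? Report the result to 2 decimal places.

d_1 = 940.00

I − A =
  [   1.00    -0.20    -0.10     0.00]
  [  -0.35     0.55    -0.10    -0.15]
  [  -0.05    -0.05     0.95    -0.35]
  [   0.00    -0.05    -0.40     1.00]
d = (I − A) x:
  d_1 = (+1.00)·1300 + (-0.20)·1400 + (-0.10)·800 + (+0.00)·1400 = 940.00
  d_2 = (-0.35)·1300 + (+0.55)·1400 + (-0.10)·800 + (-0.15)·1400 = 25.00
  d_3 = (-0.05)·1300 + (-0.05)·1400 + (+0.95)·800 + (-0.35)·1400 = 135.00
  d_4 = (+0.00)·1300 + (-0.05)·1400 + (-0.40)·800 + (+1.00)·1400 = 1010.00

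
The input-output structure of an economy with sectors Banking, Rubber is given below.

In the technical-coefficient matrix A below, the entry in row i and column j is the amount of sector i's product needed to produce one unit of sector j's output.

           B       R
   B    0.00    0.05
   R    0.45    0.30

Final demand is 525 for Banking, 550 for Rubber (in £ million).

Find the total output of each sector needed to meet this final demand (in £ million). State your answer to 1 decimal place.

x_B = 583.0, x_R = 1160.5

I − A =
  [   1.00    -0.05]
  [  -0.45     0.70]
det(I−A) = (1.00)(0.70) − (-0.05)(-0.45) = 0.6775
adj(I−A) = [[0.70, 0.05], [0.45, 1.00]]
(I − A)⁻¹ = adj(I−A) / det(I−A) ≈
  [   1.0332     0.0738]
  [   0.6642     1.4760]
x = (I − A)⁻¹ d = adj(I−A)·d / det(I−A), with det(I−A) = 0.6775:
  x_B = (0.70·525 + 0.05·550) / 0.6775 = 395.00 / 0.6775 ≈ 583.0
  x_R = (0.45·525 + 1.00·550) / 0.6775 = 786.25 / 0.6775 ≈ 1160.5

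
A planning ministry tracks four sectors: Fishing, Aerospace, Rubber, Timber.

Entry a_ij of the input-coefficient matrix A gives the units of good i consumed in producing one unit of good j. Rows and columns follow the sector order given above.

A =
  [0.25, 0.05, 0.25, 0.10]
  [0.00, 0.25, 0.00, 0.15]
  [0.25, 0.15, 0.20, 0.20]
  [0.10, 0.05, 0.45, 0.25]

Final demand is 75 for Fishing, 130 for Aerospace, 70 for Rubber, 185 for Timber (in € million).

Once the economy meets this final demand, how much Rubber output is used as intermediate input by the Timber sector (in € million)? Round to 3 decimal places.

z_34 = 105.731

I − A =
  [   0.75    -0.05    -0.25    -0.10]
  [   0.00     0.75     0.00    -0.15]
  [  -0.25    -0.15     0.80    -0.20]
  [  -0.10    -0.05    -0.45     0.75]
Compute the cofactors C_ij = (−1)^(i+j)·(3×3 minor ij) of I−A; the adjugate is their transpose:
adj(I−A) = Cᵀ =
  [ 0.366375   0.066875   0.175875   0.109125]
  [ 0.028875   0.311375   0.054375   0.080625]
  [ 0.156000   0.102000   0.408000   0.150000]
  [ 0.144375   0.090875   0.271875   0.403125]
det(I−A) = Σ_j (I−A)_1j·C_1j = (0.75)(0.366375) + (-0.05)(0.028875) + (-0.25)(0.156000) + (-0.10)(0.144375) = 0.2199
(I − A)⁻¹ = adj(I−A) / det(I−A) ≈
  [   1.6661     0.3041     0.7998     0.4962]
  [   0.1313     1.4160     0.2473     0.3666]
  [   0.7094     0.4638     1.8554     0.6821]
  [   0.6565     0.4133     1.2364     1.8332]
First solve x = (I − A)⁻¹ d = adj(I−A)·d / det(I−A); in particular x_4 = (0.144375·75 + 0.090875·130 + 0.271875·70 + 0.403125·185) / 0.2199 = 116.25125 / 0.2199 ≈ 528.65507.
Intermediate flow from 3 to 4: z_34 = a_34 · x_4 = 0.20 × 116.25125 / 0.2199 = 23.25025 / 0.2199 ≈ 105.731.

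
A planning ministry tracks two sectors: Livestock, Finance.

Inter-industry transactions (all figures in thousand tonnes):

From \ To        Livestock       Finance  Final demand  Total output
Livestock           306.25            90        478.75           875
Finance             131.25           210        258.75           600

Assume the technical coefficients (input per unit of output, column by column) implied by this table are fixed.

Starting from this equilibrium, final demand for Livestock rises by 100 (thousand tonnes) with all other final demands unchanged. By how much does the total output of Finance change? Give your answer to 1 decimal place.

Technical coefficients a_ij = z_ij / X_j:
  a_LL = 306.25/875 = 0.35, a_FL = 131.25/875 = 0.15
  a_LF = 90/600 = 0.15, a_FF = 210/600 = 0.35
I − A =
  [   0.65    -0.15]
  [  -0.15     0.65]
det(I−A) = (0.65)(0.65) − (-0.15)(-0.15) = 0.4000
adj(I−A) = [[0.65, 0.15], [0.15, 0.65]]
(I − A)⁻¹ = adj(I−A) / det(I−A) ≈
  [   1.6250     0.3750]
  [   0.3750     1.6250]
Δx = (I − A)⁻¹ Δd with Δd having +100 in the Livestock component and 0 elsewhere.
So Δx_F = L_FL · (+100), where L_FL = adj(I−A)_FL / det(I−A) = 0.15 / 0.4000.
Δx_F = 0.15 × (+100) / 0.4000 = 15.00 / 0.4000 = 37.5.

Δx_F = 37.5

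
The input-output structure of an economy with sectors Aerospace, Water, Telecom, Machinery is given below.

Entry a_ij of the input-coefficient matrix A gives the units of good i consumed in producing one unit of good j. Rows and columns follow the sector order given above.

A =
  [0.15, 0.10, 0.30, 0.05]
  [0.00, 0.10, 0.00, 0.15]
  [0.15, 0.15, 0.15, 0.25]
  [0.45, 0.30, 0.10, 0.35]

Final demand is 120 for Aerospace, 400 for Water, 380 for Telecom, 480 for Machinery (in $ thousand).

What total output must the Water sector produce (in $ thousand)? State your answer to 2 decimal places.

I − A =
  [   0.85    -0.10    -0.30    -0.05]
  [   0.00     0.90     0.00    -0.15]
  [  -0.15    -0.15     0.85    -0.25]
  [  -0.45    -0.30    -0.10     0.65]
Compute the cofactors C_ij = (−1)^(i+j)·(3×3 minor ij) of I−A; the adjugate is their transpose:
adj(I−A) = Cᵀ =
  [ 0.434250   0.118000   0.168000   0.125250]
  [ 0.059625   0.365500   0.033000   0.101625]
  [ 0.192375   0.166500   0.432000   0.219375]
  [ 0.357750   0.276000   0.198000   0.609750]
det(I−A) = Σ_j (I−A)_1j·C_1j = (0.85)(0.434250) + (-0.10)(0.059625) + (-0.30)(0.192375) + (-0.05)(0.357750) = 0.28755
(I − A)⁻¹ = adj(I−A) / det(I−A) ≈
  [   1.5102     0.4104     0.5842     0.4356]
  [   0.2074     1.2711     0.1148     0.3534]
  [   0.6690     0.5790     1.5023     0.7629]
  [   1.2441     0.9598     0.6886     2.1205]
x = (I − A)⁻¹ d = adj(I−A)·d / det(I−A), with det(I−A) = 0.28755:
  x_1 = (0.434250·120 + 0.118000·400 + 0.168000·380 + 0.125250·480) / 0.28755 = 223.27 / 0.28755 ≈ 776.46
  x_2 = (0.059625·120 + 0.365500·400 + 0.033000·380 + 0.101625·480) / 0.28755 = 214.675 / 0.28755 ≈ 746.57
  x_3 = (0.192375·120 + 0.166500·400 + 0.432000·380 + 0.219375·480) / 0.28755 = 359.145 / 0.28755 ≈ 1248.98
  x_4 = (0.357750·120 + 0.276000·400 + 0.198000·380 + 0.609750·480) / 0.28755 = 521.25 / 0.28755 ≈ 1812.73

x_2 = 746.57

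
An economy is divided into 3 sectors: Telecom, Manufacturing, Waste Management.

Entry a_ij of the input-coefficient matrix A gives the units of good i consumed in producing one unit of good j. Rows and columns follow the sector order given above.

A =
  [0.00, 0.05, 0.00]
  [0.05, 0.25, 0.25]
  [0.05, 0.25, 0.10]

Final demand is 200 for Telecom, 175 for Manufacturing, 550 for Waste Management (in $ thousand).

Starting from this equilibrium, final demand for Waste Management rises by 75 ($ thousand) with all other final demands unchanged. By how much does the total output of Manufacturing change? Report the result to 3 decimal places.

Δx_2 = 30.757

I − A =
  [   1.00    -0.05     0.00]
  [  -0.05     0.75    -0.25]
  [  -0.05    -0.25     0.90]
Cofactors of I−A, C_ij = (−1)^(i+j)·(minor ij) (rows/columns in the sector order above):
  C_11 = (0.75)(0.90) − (-0.25)(-0.25) = 0.6125
  C_12 = −[(-0.05)(0.90) − (-0.25)(-0.05)] = 0.0575
  C_13 = (-0.05)(-0.25) − (0.75)(-0.05) = 0.0500
  C_21 = −[(-0.05)(0.90) − (0.00)(-0.25)] = 0.0450
  C_22 = (1.00)(0.90) − (0.00)(-0.05) = 0.9000
  C_23 = −[(1.00)(-0.25) − (-0.05)(-0.05)] = 0.2525
  C_31 = (-0.05)(-0.25) − (0.00)(0.75) = 0.0125
  C_32 = −[(1.00)(-0.25) − (0.00)(-0.05)] = 0.2500
  C_33 = (1.00)(0.75) − (-0.05)(-0.05) = 0.7475
det(I−A) = Σ_j (I−A)_1j·C_1j = (1.00)(0.6125) + (-0.05)(0.0575) + (0.00)(0.0500) = 0.609625
adj(I−A) = Cᵀ =
  [ 0.6125   0.0450   0.0125]
  [ 0.0575   0.9000   0.2500]
  [ 0.0500   0.2525   0.7475]
(I − A)⁻¹ = adj(I−A) / det(I−A) ≈
  [   1.0047     0.0738     0.0205]
  [   0.0943     1.4763     0.4101]
  [   0.0820     0.4142     1.2262]
Δx = (I − A)⁻¹ Δd with Δd having +75 in the Waste Management component and 0 elsewhere.
So Δx_2 = L_23 · (+75), where L_23 = adj(I−A)_23 / det(I−A) = 0.2500 / 0.609625.
Δx_2 = 0.2500 × (+75) / 0.609625 = 18.75 / 0.609625 ≈ 30.757.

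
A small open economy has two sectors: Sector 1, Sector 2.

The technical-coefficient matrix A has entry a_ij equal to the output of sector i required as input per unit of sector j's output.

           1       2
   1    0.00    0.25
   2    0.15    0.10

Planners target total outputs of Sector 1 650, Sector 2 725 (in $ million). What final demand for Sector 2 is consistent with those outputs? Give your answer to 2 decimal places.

I − A =
  [   1.00    -0.25]
  [  -0.15     0.90]
d = (I − A) x:
  d_1 = (+1.00)·650 + (-0.25)·725 = 468.75
  d_2 = (-0.15)·650 + (+0.90)·725 = 555.00

d_2 = 555.00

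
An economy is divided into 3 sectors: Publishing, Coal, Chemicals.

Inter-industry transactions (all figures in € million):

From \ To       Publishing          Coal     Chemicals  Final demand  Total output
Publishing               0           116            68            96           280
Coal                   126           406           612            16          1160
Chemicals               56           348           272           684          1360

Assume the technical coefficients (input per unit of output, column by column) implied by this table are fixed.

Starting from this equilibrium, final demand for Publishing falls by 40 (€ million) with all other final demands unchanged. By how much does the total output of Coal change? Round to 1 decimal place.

Δx_2 = -55.1

Technical coefficients a_ij = z_ij / X_j:
  a_11 = 0/280 = 0.00, a_21 = 126/280 = 0.45, a_31 = 56/280 = 0.20
  a_12 = 116/1160 = 0.10, a_22 = 406/1160 = 0.35, a_32 = 348/1160 = 0.30
  a_13 = 68/1360 = 0.05, a_23 = 612/1360 = 0.45, a_33 = 272/1360 = 0.20
I − A =
  [   1.00    -0.10    -0.05]
  [  -0.45     0.65    -0.45]
  [  -0.20    -0.30     0.80]
Cofactors of I−A, C_ij = (−1)^(i+j)·(minor ij) (rows/columns in the sector order above):
  C_11 = (0.65)(0.80) − (-0.45)(-0.30) = 0.3850
  C_12 = −[(-0.45)(0.80) − (-0.45)(-0.20)] = 0.4500
  C_13 = (-0.45)(-0.30) − (0.65)(-0.20) = 0.2650
  C_21 = −[(-0.10)(0.80) − (-0.05)(-0.30)] = 0.0950
  C_22 = (1.00)(0.80) − (-0.05)(-0.20) = 0.7900
  C_23 = −[(1.00)(-0.30) − (-0.10)(-0.20)] = 0.3200
  C_31 = (-0.10)(-0.45) − (-0.05)(0.65) = 0.0775
  C_32 = −[(1.00)(-0.45) − (-0.05)(-0.45)] = 0.4725
  C_33 = (1.00)(0.65) − (-0.10)(-0.45) = 0.6050
det(I−A) = Σ_j (I−A)_1j·C_1j = (1.00)(0.3850) + (-0.10)(0.4500) + (-0.05)(0.2650) = 0.32675
adj(I−A) = Cᵀ =
  [ 0.3850   0.0950   0.0775]
  [ 0.4500   0.7900   0.4725]
  [ 0.2650   0.3200   0.6050]
(I − A)⁻¹ = adj(I−A) / det(I−A) ≈
  [   1.1783     0.2907     0.2372]
  [   1.3772     2.4178     1.4461]
  [   0.8110     0.9793     1.8516]
Δx = (I − A)⁻¹ Δd with Δd having -40 in the Publishing component and 0 elsewhere.
So Δx_2 = L_21 · (-40), where L_21 = adj(I−A)_21 / det(I−A) = 0.4500 / 0.32675.
Δx_2 = 0.4500 × (-40) / 0.32675 = -18.00 / 0.32675 ≈ -55.1.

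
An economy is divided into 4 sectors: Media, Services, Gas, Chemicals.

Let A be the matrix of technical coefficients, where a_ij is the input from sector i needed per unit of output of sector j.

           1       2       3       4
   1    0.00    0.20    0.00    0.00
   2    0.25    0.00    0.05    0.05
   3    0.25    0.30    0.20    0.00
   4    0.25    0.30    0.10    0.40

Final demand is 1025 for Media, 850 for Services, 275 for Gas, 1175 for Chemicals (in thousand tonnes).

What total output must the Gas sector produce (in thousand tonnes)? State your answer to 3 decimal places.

x_3 = 1281.850

I − A =
  [   1.00    -0.20     0.00     0.00]
  [  -0.25     1.00    -0.05    -0.05]
  [  -0.25    -0.30     0.80     0.00]
  [  -0.25    -0.30    -0.10     0.60]
Compute the cofactors C_ij = (−1)^(i+j)·(3×3 minor ij) of I−A; the adjugate is their transpose:
adj(I−A) = Cᵀ =
  [ 0.45750   0.09600   0.00700   0.00800]
  [ 0.13875   0.48000   0.03500   0.04000]
  [ 0.19500   0.21000   0.55250   0.01750]
  [ 0.29250   0.31500   0.11250   0.74250]
det(I−A) = Σ_j (I−A)_1j·C_1j = (1.00)(0.45750) + (-0.20)(0.13875) + (0.00)(0.19500) + (0.00)(0.29250) = 0.42975
(I − A)⁻¹ = adj(I−A) / det(I−A) ≈
  [   1.0646     0.2234     0.0163     0.0186]
  [   0.3229     1.1169     0.0814     0.0931]
  [   0.4538     0.4887     1.2856     0.0407]
  [   0.6806     0.7330     0.2618     1.7277]
x = (I − A)⁻¹ d = adj(I−A)·d / det(I−A), with det(I−A) = 0.42975:
  x_1 = (0.45750·1025 + 0.09600·850 + 0.00700·275 + 0.00800·1175) / 0.42975 = 561.8625 / 0.42975 ≈ 1307.417
  x_2 = (0.13875·1025 + 0.48000·850 + 0.03500·275 + 0.04000·1175) / 0.42975 = 606.84375 / 0.42975 ≈ 1412.086
  x_3 = (0.19500·1025 + 0.21000·850 + 0.55250·275 + 0.01750·1175) / 0.42975 = 550.875 / 0.42975 ≈ 1281.850
  x_4 = (0.29250·1025 + 0.31500·850 + 0.11250·275 + 0.74250·1175) / 0.42975 = 1470.9375 / 0.42975 ≈ 3422.775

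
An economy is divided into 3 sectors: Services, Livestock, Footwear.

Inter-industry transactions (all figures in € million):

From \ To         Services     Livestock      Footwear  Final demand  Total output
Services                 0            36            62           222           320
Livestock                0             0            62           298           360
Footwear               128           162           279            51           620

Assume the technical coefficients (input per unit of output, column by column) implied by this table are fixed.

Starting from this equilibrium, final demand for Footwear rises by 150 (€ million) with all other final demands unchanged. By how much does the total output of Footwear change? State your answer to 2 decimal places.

Technical coefficients a_ij = z_ij / X_j:
  a_11 = 0/320 = 0.00, a_21 = 0/320 = 0.00, a_31 = 128/320 = 0.40
  a_12 = 36/360 = 0.10, a_22 = 0/360 = 0.00, a_32 = 162/360 = 0.45
  a_13 = 62/620 = 0.10, a_23 = 62/620 = 0.10, a_33 = 279/620 = 0.45
I − A =
  [   1.00    -0.10    -0.10]
  [   0.00     1.00    -0.10]
  [  -0.40    -0.45     0.55]
Cofactors of I−A, C_ij = (−1)^(i+j)·(minor ij) (rows/columns in the sector order above):
  C_11 = (1.00)(0.55) − (-0.10)(-0.45) = 0.5050
  C_12 = −[(0.00)(0.55) − (-0.10)(-0.40)] = 0.0400
  C_13 = (0.00)(-0.45) − (1.00)(-0.40) = 0.4000
  C_21 = −[(-0.10)(0.55) − (-0.10)(-0.45)] = 0.1000
  C_22 = (1.00)(0.55) − (-0.10)(-0.40) = 0.5100
  C_23 = −[(1.00)(-0.45) − (-0.10)(-0.40)] = 0.4900
  C_31 = (-0.10)(-0.10) − (-0.10)(1.00) = 0.1100
  C_32 = −[(1.00)(-0.10) − (-0.10)(0.00)] = 0.1000
  C_33 = (1.00)(1.00) − (-0.10)(0.00) = 1.0000
det(I−A) = Σ_j (I−A)_1j·C_1j = (1.00)(0.5050) + (-0.10)(0.0400) + (-0.10)(0.4000) = 0.4610
adj(I−A) = Cᵀ =
  [ 0.5050   0.1000   0.1100]
  [ 0.0400   0.5100   0.1000]
  [ 0.4000   0.4900   1.0000]
(I − A)⁻¹ = adj(I−A) / det(I−A) ≈
  [   1.0954     0.2169     0.2386]
  [   0.0868     1.1063     0.2169]
  [   0.8677     1.0629     2.1692]
Δx = (I − A)⁻¹ Δd with Δd having +150 in the Footwear component and 0 elsewhere.
So Δx_3 = L_33 · (+150), where L_33 = adj(I−A)_33 / det(I−A) = 1.0000 / 0.4610.
Δx_3 = 1.0000 × (+150) / 0.4610 = 150.00 / 0.4610 ≈ 325.38.

Δx_3 = 325.38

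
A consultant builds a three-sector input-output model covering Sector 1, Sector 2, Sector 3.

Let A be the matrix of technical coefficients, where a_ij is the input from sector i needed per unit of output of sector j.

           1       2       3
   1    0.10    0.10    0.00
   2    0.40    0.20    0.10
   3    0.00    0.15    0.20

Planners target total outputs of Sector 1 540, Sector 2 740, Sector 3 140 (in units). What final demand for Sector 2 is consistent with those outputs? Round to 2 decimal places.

I − A =
  [   0.90    -0.10     0.00]
  [  -0.40     0.80    -0.10]
  [   0.00    -0.15     0.80]
d = (I − A) x:
  d_1 = (+0.90)·540 + (-0.10)·740 + (+0.00)·140 = 412.00
  d_2 = (-0.40)·540 + (+0.80)·740 + (-0.10)·140 = 362.00
  d_3 = (+0.00)·540 + (-0.15)·740 + (+0.80)·140 = 1.00

d_2 = 362.00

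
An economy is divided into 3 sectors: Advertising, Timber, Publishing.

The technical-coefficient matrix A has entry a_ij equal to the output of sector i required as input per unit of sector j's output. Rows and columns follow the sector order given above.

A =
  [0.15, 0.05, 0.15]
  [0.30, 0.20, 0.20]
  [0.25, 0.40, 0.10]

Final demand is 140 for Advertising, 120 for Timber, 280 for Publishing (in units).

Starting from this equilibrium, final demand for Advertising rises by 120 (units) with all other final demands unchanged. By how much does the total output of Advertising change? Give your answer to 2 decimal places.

I − A =
  [   0.85    -0.05    -0.15]
  [  -0.30     0.80    -0.20]
  [  -0.25    -0.40     0.90]
Cofactors of I−A, C_ij = (−1)^(i+j)·(minor ij) (rows/columns in the sector order above):
  C_11 = (0.80)(0.90) − (-0.20)(-0.40) = 0.6400
  C_12 = −[(-0.30)(0.90) − (-0.20)(-0.25)] = 0.3200
  C_13 = (-0.30)(-0.40) − (0.80)(-0.25) = 0.3200
  C_21 = −[(-0.05)(0.90) − (-0.15)(-0.40)] = 0.1050
  C_22 = (0.85)(0.90) − (-0.15)(-0.25) = 0.7275
  C_23 = −[(0.85)(-0.40) − (-0.05)(-0.25)] = 0.3525
  C_31 = (-0.05)(-0.20) − (-0.15)(0.80) = 0.1300
  C_32 = −[(0.85)(-0.20) − (-0.15)(-0.30)] = 0.2150
  C_33 = (0.85)(0.80) − (-0.05)(-0.30) = 0.6650
det(I−A) = Σ_j (I−A)_1j·C_1j = (0.85)(0.6400) + (-0.05)(0.3200) + (-0.15)(0.3200) = 0.4800
adj(I−A) = Cᵀ =
  [ 0.6400   0.1050   0.1300]
  [ 0.3200   0.7275   0.2150]
  [ 0.3200   0.3525   0.6650]
(I − A)⁻¹ = adj(I−A) / det(I−A) ≈
  [   1.3333     0.2188     0.2708]
  [   0.6667     1.5156     0.4479]
  [   0.6667     0.7344     1.3854]
Δx = (I − A)⁻¹ Δd with Δd having +120 in the Advertising component and 0 elsewhere.
So Δx_A = L_AA · (+120), where L_AA = adj(I−A)_AA / det(I−A) = 0.6400 / 0.4800.
Δx_A = 0.6400 × (+120) / 0.4800 = 76.80 / 0.4800 = 160.00.

Δx_A = 160.00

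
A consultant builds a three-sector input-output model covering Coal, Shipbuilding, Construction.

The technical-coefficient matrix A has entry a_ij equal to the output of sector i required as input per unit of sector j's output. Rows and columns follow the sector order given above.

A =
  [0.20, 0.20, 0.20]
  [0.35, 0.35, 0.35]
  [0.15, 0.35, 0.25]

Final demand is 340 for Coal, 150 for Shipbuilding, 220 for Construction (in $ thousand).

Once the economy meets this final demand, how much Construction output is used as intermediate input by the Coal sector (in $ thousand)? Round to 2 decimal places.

I − A =
  [   0.80    -0.20    -0.20]
  [  -0.35     0.65    -0.35]
  [  -0.15    -0.35     0.75]
Cofactors of I−A, C_ij = (−1)^(i+j)·(minor ij) (rows/columns in the sector order above):
  C_11 = (0.65)(0.75) − (-0.35)(-0.35) = 0.3650
  C_12 = −[(-0.35)(0.75) − (-0.35)(-0.15)] = 0.3150
  C_13 = (-0.35)(-0.35) − (0.65)(-0.15) = 0.2200
  C_21 = −[(-0.20)(0.75) − (-0.20)(-0.35)] = 0.2200
  C_22 = (0.80)(0.75) − (-0.20)(-0.15) = 0.5700
  C_23 = −[(0.80)(-0.35) − (-0.20)(-0.15)] = 0.3100
  C_31 = (-0.20)(-0.35) − (-0.20)(0.65) = 0.2000
  C_32 = −[(0.80)(-0.35) − (-0.20)(-0.35)] = 0.3500
  C_33 = (0.80)(0.65) − (-0.20)(-0.35) = 0.4500
det(I−A) = Σ_j (I−A)_1j·C_1j = (0.80)(0.3650) + (-0.20)(0.3150) + (-0.20)(0.2200) = 0.1850
adj(I−A) = Cᵀ =
  [ 0.3650   0.2200   0.2000]
  [ 0.3150   0.5700   0.3500]
  [ 0.2200   0.3100   0.4500]
(I − A)⁻¹ = adj(I−A) / det(I−A) ≈
  [   1.9730     1.1892     1.0811]
  [   1.7027     3.0811     1.8919]
  [   1.1892     1.6757     2.4324]
First solve x = (I − A)⁻¹ d = adj(I−A)·d / det(I−A); in particular x_1 = (0.3650·340 + 0.2200·150 + 0.2000·220) / 0.1850 = 201.10 / 0.1850 ≈ 1087.0270.
Intermediate flow from 3 to 1: z_31 = a_31 · x_1 = 0.15 × 201.10 / 0.1850 = 30.165 / 0.1850 ≈ 163.05.

z_31 = 163.05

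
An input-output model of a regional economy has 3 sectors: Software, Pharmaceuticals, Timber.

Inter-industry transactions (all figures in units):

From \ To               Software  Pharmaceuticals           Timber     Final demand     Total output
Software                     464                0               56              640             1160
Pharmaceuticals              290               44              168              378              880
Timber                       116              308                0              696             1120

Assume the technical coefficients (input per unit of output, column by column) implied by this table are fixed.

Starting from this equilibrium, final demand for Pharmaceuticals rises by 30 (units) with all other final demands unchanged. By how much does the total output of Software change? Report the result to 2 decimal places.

Δx_S = 0.99

Technical coefficients a_ij = z_ij / X_j:
  a_SS = 464/1160 = 0.40, a_PS = 290/1160 = 0.25, a_TS = 116/1160 = 0.10
  a_SP = 0/880 = 0.00, a_PP = 44/880 = 0.05, a_TP = 308/880 = 0.35
  a_ST = 56/1120 = 0.05, a_PT = 168/1120 = 0.15, a_TT = 0/1120 = 0.00
I − A =
  [   0.60     0.00    -0.05]
  [  -0.25     0.95    -0.15]
  [  -0.10    -0.35     1.00]
Cofactors of I−A, C_ij = (−1)^(i+j)·(minor ij) (rows/columns in the sector order above):
  C_11 = (0.95)(1.00) − (-0.15)(-0.35) = 0.8975
  C_12 = −[(-0.25)(1.00) − (-0.15)(-0.10)] = 0.2650
  C_13 = (-0.25)(-0.35) − (0.95)(-0.10) = 0.1825
  C_21 = −[(0.00)(1.00) − (-0.05)(-0.35)] = 0.0175
  C_22 = (0.60)(1.00) − (-0.05)(-0.10) = 0.5950
  C_23 = −[(0.60)(-0.35) − (0.00)(-0.10)] = 0.2100
  C_31 = (0.00)(-0.15) − (-0.05)(0.95) = 0.0475
  C_32 = −[(0.60)(-0.15) − (-0.05)(-0.25)] = 0.1025
  C_33 = (0.60)(0.95) − (0.00)(-0.25) = 0.5700
det(I−A) = Σ_j (I−A)_1j·C_1j = (0.60)(0.8975) + (0.00)(0.2650) + (-0.05)(0.1825) = 0.529375
adj(I−A) = Cᵀ =
  [ 0.8975   0.0175   0.0475]
  [ 0.2650   0.5950   0.1025]
  [ 0.1825   0.2100   0.5700]
(I − A)⁻¹ = adj(I−A) / det(I−A) ≈
  [   1.6954     0.0331     0.0897]
  [   0.5006     1.1240     0.1936]
  [   0.3447     0.3967     1.0767]
Δx = (I − A)⁻¹ Δd with Δd having +30 in the Pharmaceuticals component and 0 elsewhere.
So Δx_S = L_SP · (+30), where L_SP = adj(I−A)_SP / det(I−A) = 0.0175 / 0.529375.
Δx_S = 0.0175 × (+30) / 0.529375 = 0.525 / 0.529375 ≈ 0.99.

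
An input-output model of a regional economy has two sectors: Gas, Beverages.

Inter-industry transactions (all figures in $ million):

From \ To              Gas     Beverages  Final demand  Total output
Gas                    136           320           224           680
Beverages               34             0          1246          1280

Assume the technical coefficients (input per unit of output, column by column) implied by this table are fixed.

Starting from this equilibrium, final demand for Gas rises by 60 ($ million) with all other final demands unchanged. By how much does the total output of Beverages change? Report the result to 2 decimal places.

Technical coefficients a_ij = z_ij / X_j:
  a_GG = 136/680 = 0.20, a_BG = 34/680 = 0.05
  a_GB = 320/1280 = 0.25, a_BB = 0/1280 = 0.00
I − A =
  [   0.80    -0.25]
  [  -0.05     1.00]
det(I−A) = (0.80)(1.00) − (-0.25)(-0.05) = 0.7875
adj(I−A) = [[1.00, 0.25], [0.05, 0.80]]
(I − A)⁻¹ = adj(I−A) / det(I−A) ≈
  [   1.2698     0.3175]
  [   0.0635     1.0159]
Δx = (I − A)⁻¹ Δd with Δd having +60 in the Gas component and 0 elsewhere.
So Δx_B = L_BG · (+60), where L_BG = adj(I−A)_BG / det(I−A) = 0.05 / 0.7875.
Δx_B = 0.05 × (+60) / 0.7875 = 3.00 / 0.7875 ≈ 3.81.

Δx_B = 3.81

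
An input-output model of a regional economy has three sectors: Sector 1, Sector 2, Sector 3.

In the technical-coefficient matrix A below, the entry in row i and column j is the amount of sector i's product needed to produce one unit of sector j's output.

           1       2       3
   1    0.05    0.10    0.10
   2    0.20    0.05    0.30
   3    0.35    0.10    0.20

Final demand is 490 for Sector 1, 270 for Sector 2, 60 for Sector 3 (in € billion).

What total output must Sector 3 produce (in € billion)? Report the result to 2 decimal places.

x_3 = 412.78

I − A =
  [   0.95    -0.10    -0.10]
  [  -0.20     0.95    -0.30]
  [  -0.35    -0.10     0.80]
Cofactors of I−A, C_ij = (−1)^(i+j)·(minor ij) (rows/columns in the sector order above):
  C_11 = (0.95)(0.80) − (-0.30)(-0.10) = 0.7300
  C_12 = −[(-0.20)(0.80) − (-0.30)(-0.35)] = 0.2650
  C_13 = (-0.20)(-0.10) − (0.95)(-0.35) = 0.3525
  C_21 = −[(-0.10)(0.80) − (-0.10)(-0.10)] = 0.0900
  C_22 = (0.95)(0.80) − (-0.10)(-0.35) = 0.7250
  C_23 = −[(0.95)(-0.10) − (-0.10)(-0.35)] = 0.1300
  C_31 = (-0.10)(-0.30) − (-0.10)(0.95) = 0.1250
  C_32 = −[(0.95)(-0.30) − (-0.10)(-0.20)] = 0.3050
  C_33 = (0.95)(0.95) − (-0.10)(-0.20) = 0.8825
det(I−A) = Σ_j (I−A)_1j·C_1j = (0.95)(0.7300) + (-0.10)(0.2650) + (-0.10)(0.3525) = 0.63175
adj(I−A) = Cᵀ =
  [ 0.7300   0.0900   0.1250]
  [ 0.2650   0.7250   0.3050]
  [ 0.3525   0.1300   0.8825]
(I − A)⁻¹ = adj(I−A) / det(I−A) ≈
  [   1.1555     0.1425     0.1979]
  [   0.4195     1.1476     0.4828]
  [   0.5580     0.2058     1.3969]
x = (I − A)⁻¹ d = adj(I−A)·d / det(I−A), with det(I−A) = 0.63175:
  x_1 = (0.7300·490 + 0.0900·270 + 0.1250·60) / 0.63175 = 389.50 / 0.63175 ≈ 616.54
  x_2 = (0.2650·490 + 0.7250·270 + 0.3050·60) / 0.63175 = 343.90 / 0.63175 ≈ 544.36
  x_3 = (0.3525·490 + 0.1300·270 + 0.8825·60) / 0.63175 = 260.775 / 0.63175 ≈ 412.78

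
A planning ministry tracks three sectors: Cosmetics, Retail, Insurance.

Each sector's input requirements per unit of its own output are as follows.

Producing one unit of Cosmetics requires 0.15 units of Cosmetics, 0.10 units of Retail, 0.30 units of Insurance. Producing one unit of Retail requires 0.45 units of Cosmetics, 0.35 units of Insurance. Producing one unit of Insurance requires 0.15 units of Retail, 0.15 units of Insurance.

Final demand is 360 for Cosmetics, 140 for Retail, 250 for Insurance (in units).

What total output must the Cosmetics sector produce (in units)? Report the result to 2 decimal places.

x_C = 577.24

I − A =
  [   0.85    -0.45     0.00]
  [  -0.10     1.00    -0.15]
  [  -0.30    -0.35     0.85]
Cofactors of I−A, C_ij = (−1)^(i+j)·(minor ij) (rows/columns in the sector order above):
  C_11 = (1.00)(0.85) − (-0.15)(-0.35) = 0.7975
  C_12 = −[(-0.10)(0.85) − (-0.15)(-0.30)] = 0.1300
  C_13 = (-0.10)(-0.35) − (1.00)(-0.30) = 0.3350
  C_21 = −[(-0.45)(0.85) − (0.00)(-0.35)] = 0.3825
  C_22 = (0.85)(0.85) − (0.00)(-0.30) = 0.7225
  C_23 = −[(0.85)(-0.35) − (-0.45)(-0.30)] = 0.4325
  C_31 = (-0.45)(-0.15) − (0.00)(1.00) = 0.0675
  C_32 = −[(0.85)(-0.15) − (0.00)(-0.10)] = 0.1275
  C_33 = (0.85)(1.00) − (-0.45)(-0.10) = 0.8050
det(I−A) = Σ_j (I−A)_1j·C_1j = (0.85)(0.7975) + (-0.45)(0.1300) + (0.00)(0.3350) = 0.619375
adj(I−A) = Cᵀ =
  [ 0.7975   0.3825   0.0675]
  [ 0.1300   0.7225   0.1275]
  [ 0.3350   0.4325   0.8050]
(I − A)⁻¹ = adj(I−A) / det(I−A) ≈
  [   1.2876     0.6176     0.1090]
  [   0.2099     1.1665     0.2059]
  [   0.5409     0.6983     1.2997]
x = (I − A)⁻¹ d = adj(I−A)·d / det(I−A), with det(I−A) = 0.619375:
  x_C = (0.7975·360 + 0.3825·140 + 0.0675·250) / 0.619375 = 357.525 / 0.619375 ≈ 577.24
  x_R = (0.1300·360 + 0.7225·140 + 0.1275·250) / 0.619375 = 179.825 / 0.619375 ≈ 290.33
  x_I = (0.3350·360 + 0.4325·140 + 0.8050·250) / 0.619375 = 382.40 / 0.619375 ≈ 617.40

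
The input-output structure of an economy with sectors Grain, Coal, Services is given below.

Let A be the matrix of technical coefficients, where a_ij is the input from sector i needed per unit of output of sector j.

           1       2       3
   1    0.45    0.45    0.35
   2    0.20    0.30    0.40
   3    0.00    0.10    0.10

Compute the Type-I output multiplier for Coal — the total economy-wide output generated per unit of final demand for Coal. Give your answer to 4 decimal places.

m_2 = 4.1860

I − A =
  [   0.55    -0.45    -0.35]
  [  -0.20     0.70    -0.40]
  [   0.00    -0.10     0.90]
Cofactors of I−A, C_ij = (−1)^(i+j)·(minor ij) (rows/columns in the sector order above):
  C_11 = (0.70)(0.90) − (-0.40)(-0.10) = 0.5900
  C_12 = −[(-0.20)(0.90) − (-0.40)(0.00)] = 0.1800
  C_13 = (-0.20)(-0.10) − (0.70)(0.00) = 0.0200
  C_21 = −[(-0.45)(0.90) − (-0.35)(-0.10)] = 0.4400
  C_22 = (0.55)(0.90) − (-0.35)(0.00) = 0.4950
  C_23 = −[(0.55)(-0.10) − (-0.45)(0.00)] = 0.0550
  C_31 = (-0.45)(-0.40) − (-0.35)(0.70) = 0.4250
  C_32 = −[(0.55)(-0.40) − (-0.35)(-0.20)] = 0.2900
  C_33 = (0.55)(0.70) − (-0.45)(-0.20) = 0.2950
det(I−A) = Σ_j (I−A)_1j·C_1j = (0.55)(0.5900) + (-0.45)(0.1800) + (-0.35)(0.0200) = 0.2365
adj(I−A) = Cᵀ =
  [ 0.5900   0.4400   0.4250]
  [ 0.1800   0.4950   0.2900]
  [ 0.0200   0.0550   0.2950]
(I − A)⁻¹ = adj(I−A) / det(I−A) ≈
  [   2.49471     1.86047     1.79704]
  [   0.76110     2.09302     1.22622]
  [   0.08457     0.23256     1.24736]
The output multiplier for sector j is the column-j sum of the Leontief inverse (I − A)⁻¹ = adj(I−A) / det(I−A).
Column 2 of adj(I−A): (0.4400, 0.4950, 0.0550); det(I−A) = 0.2365.
m_2 = (0.4400 + 0.4950 + 0.0550) / 0.2365 = 0.99 / 0.2365 ≈ 4.1860.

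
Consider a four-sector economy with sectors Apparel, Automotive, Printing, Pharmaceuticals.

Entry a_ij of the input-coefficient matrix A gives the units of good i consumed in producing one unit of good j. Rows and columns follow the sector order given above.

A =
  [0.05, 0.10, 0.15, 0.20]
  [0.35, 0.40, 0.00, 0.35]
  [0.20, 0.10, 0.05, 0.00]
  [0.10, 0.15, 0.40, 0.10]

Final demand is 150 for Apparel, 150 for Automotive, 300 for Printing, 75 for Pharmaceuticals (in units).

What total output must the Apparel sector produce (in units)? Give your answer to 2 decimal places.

x_1 = 414.49

I − A =
  [   0.95    -0.10    -0.15    -0.20]
  [  -0.35     0.60     0.00    -0.35]
  [  -0.20    -0.10     0.95     0.00]
  [  -0.10    -0.15    -0.40     0.90]
Compute the cofactors C_ij = (−1)^(i+j)·(3×3 minor ij) of I−A; the adjugate is their transpose:
adj(I−A) = Cᵀ =
  [ 0.449125   0.135500   0.135125   0.152500]
  [ 0.360500   0.750250   0.213500   0.371875]
  [ 0.132500   0.107500   0.405625   0.071250]
  [ 0.168875   0.187875   0.230875   0.485000]
det(I−A) = Σ_j (I−A)_1j·C_1j = (0.95)(0.449125) + (-0.10)(0.360500) + (-0.15)(0.132500) + (-0.20)(0.168875) = 0.33696875
(I − A)⁻¹ = adj(I−A) / det(I−A) ≈
  [   1.3328     0.4021     0.4010     0.4526]
  [   1.0698     2.2265     0.6336     1.1036]
  [   0.3932     0.3190     1.2037     0.2114]
  [   0.5012     0.5575     0.6852     1.4393]
x = (I − A)⁻¹ d = adj(I−A)·d / det(I−A), with det(I−A) = 0.33696875:
  x_1 = (0.449125·150 + 0.135500·150 + 0.135125·300 + 0.152500·75) / 0.33696875 = 139.66875 / 0.33696875 ≈ 414.49
  x_2 = (0.360500·150 + 0.750250·150 + 0.213500·300 + 0.371875·75) / 0.33696875 = 258.553125 / 0.33696875 ≈ 767.29
  x_3 = (0.132500·150 + 0.107500·150 + 0.405625·300 + 0.071250·75) / 0.33696875 = 163.03125 / 0.33696875 ≈ 483.82
  x_4 = (0.168875·150 + 0.187875·150 + 0.230875·300 + 0.485000·75) / 0.33696875 = 159.15 / 0.33696875 ≈ 472.30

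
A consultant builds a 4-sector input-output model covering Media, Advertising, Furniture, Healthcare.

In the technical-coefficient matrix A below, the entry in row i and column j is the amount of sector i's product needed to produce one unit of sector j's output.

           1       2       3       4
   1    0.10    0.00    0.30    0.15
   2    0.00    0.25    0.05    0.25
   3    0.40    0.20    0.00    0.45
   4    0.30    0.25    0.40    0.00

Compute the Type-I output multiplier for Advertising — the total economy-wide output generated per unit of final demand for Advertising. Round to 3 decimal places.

I − A =
  [   0.90     0.00    -0.30    -0.15]
  [   0.00     0.75    -0.05    -0.25]
  [  -0.40    -0.20     1.00    -0.45]
  [  -0.30    -0.25    -0.40     1.00]
Compute the cofactors C_ij = (−1)^(i+j)·(3×3 minor ij) of I−A; the adjugate is their transpose:
adj(I−A) = Cᵀ =
  [ 0.516875   0.143250   0.253125   0.227250]
  [ 0.141750   0.508500   0.155250   0.218250]
  [ 0.391250   0.287250   0.585000   0.393750]
  [ 0.347000   0.285000   0.348750   0.576000]
det(I−A) = Σ_j (I−A)_1j·C_1j = (0.90)(0.516875) + (0.00)(0.141750) + (-0.30)(0.391250) + (-0.15)(0.347000) = 0.2957625
(I − A)⁻¹ = adj(I−A) / det(I−A) ≈
  [   1.7476     0.4843     0.8558     0.7684]
  [   0.4793     1.7193     0.5249     0.7379]
  [   1.3229     0.9712     1.9779     1.3313]
  [   1.1732     0.9636     1.1792     1.9475]
The output multiplier for sector j is the column-j sum of the Leontief inverse (I − A)⁻¹ = adj(I−A) / det(I−A).
Column 2 of adj(I−A): (0.143250, 0.508500, 0.287250, 0.285000); det(I−A) = 0.2957625.
m_2 = (0.143250 + 0.508500 + 0.287250 + 0.285000) / 0.2957625 = 1.224 / 0.2957625 ≈ 4.138.

m_2 = 4.138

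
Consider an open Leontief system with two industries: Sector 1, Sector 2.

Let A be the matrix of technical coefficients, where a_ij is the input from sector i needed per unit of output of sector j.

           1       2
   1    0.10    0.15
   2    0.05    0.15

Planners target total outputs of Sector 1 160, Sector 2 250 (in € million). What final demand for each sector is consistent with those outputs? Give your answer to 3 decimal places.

d_1 = 106.500, d_2 = 204.500

I − A =
  [   0.90    -0.15]
  [  -0.05     0.85]
d = (I − A) x:
  d_1 = (+0.90)·160 + (-0.15)·250 = 106.500
  d_2 = (-0.05)·160 + (+0.85)·250 = 204.500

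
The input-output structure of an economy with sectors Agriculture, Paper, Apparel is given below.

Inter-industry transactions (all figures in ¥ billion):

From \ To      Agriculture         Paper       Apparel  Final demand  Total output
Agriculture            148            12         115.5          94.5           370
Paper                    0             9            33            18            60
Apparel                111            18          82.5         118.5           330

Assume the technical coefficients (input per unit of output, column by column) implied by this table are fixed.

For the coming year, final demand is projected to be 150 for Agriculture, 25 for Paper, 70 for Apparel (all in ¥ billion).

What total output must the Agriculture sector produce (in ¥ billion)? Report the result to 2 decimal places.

Technical coefficients a_ij = z_ij / X_j:
  a_11 = 148/370 = 0.40, a_21 = 0/370 = 0.00, a_31 = 111/370 = 0.30
  a_12 = 12/60 = 0.20, a_22 = 9/60 = 0.15, a_32 = 18/60 = 0.30
  a_13 = 115.5/330 = 0.35, a_23 = 33/330 = 0.10, a_33 = 82.5/330 = 0.25
I − A =
  [   0.60    -0.20    -0.35]
  [   0.00     0.85    -0.10]
  [  -0.30    -0.30     0.75]
Cofactors of I−A, C_ij = (−1)^(i+j)·(minor ij) (rows/columns in the sector order above):
  C_11 = (0.85)(0.75) − (-0.10)(-0.30) = 0.6075
  C_12 = −[(0.00)(0.75) − (-0.10)(-0.30)] = 0.0300
  C_13 = (0.00)(-0.30) − (0.85)(-0.30) = 0.2550
  C_21 = −[(-0.20)(0.75) − (-0.35)(-0.30)] = 0.2550
  C_22 = (0.60)(0.75) − (-0.35)(-0.30) = 0.3450
  C_23 = −[(0.60)(-0.30) − (-0.20)(-0.30)] = 0.2400
  C_31 = (-0.20)(-0.10) − (-0.35)(0.85) = 0.3175
  C_32 = −[(0.60)(-0.10) − (-0.35)(0.00)] = 0.0600
  C_33 = (0.60)(0.85) − (-0.20)(0.00) = 0.5100
det(I−A) = Σ_j (I−A)_1j·C_1j = (0.60)(0.6075) + (-0.20)(0.0300) + (-0.35)(0.2550) = 0.26925
adj(I−A) = Cᵀ =
  [ 0.6075   0.2550   0.3175]
  [ 0.0300   0.3450   0.0600]
  [ 0.2550   0.2400   0.5100]
(I − A)⁻¹ = adj(I−A) / det(I−A) ≈
  [   2.2563     0.9471     1.1792]
  [   0.1114     1.2813     0.2228]
  [   0.9471     0.8914     1.8942]
x = (I − A)⁻¹ d = adj(I−A)·d / det(I−A), with det(I−A) = 0.26925:
  x_1 = (0.6075·150 + 0.2550·25 + 0.3175·70) / 0.26925 = 119.725 / 0.26925 ≈ 444.66
  x_2 = (0.0300·150 + 0.3450·25 + 0.0600·70) / 0.26925 = 17.325 / 0.26925 ≈ 64.35
  x_3 = (0.2550·150 + 0.2400·25 + 0.5100·70) / 0.26925 = 79.95 / 0.26925 ≈ 296.94

x_1 = 444.66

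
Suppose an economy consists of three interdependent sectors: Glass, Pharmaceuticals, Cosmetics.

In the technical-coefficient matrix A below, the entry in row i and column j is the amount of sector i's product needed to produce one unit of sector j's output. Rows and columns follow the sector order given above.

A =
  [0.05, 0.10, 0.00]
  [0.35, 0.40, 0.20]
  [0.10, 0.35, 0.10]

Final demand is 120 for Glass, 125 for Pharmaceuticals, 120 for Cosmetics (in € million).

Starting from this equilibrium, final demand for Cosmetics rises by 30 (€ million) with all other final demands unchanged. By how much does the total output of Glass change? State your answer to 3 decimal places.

Δx_1 = 1.453

I − A =
  [   0.95    -0.10     0.00]
  [  -0.35     0.60    -0.20]
  [  -0.10    -0.35     0.90]
Cofactors of I−A, C_ij = (−1)^(i+j)·(minor ij) (rows/columns in the sector order above):
  C_11 = (0.60)(0.90) − (-0.20)(-0.35) = 0.4700
  C_12 = −[(-0.35)(0.90) − (-0.20)(-0.10)] = 0.3350
  C_13 = (-0.35)(-0.35) − (0.60)(-0.10) = 0.1825
  C_21 = −[(-0.10)(0.90) − (0.00)(-0.35)] = 0.0900
  C_22 = (0.95)(0.90) − (0.00)(-0.10) = 0.8550
  C_23 = −[(0.95)(-0.35) − (-0.10)(-0.10)] = 0.3425
  C_31 = (-0.10)(-0.20) − (0.00)(0.60) = 0.0200
  C_32 = −[(0.95)(-0.20) − (0.00)(-0.35)] = 0.1900
  C_33 = (0.95)(0.60) − (-0.10)(-0.35) = 0.5350
det(I−A) = Σ_j (I−A)_1j·C_1j = (0.95)(0.4700) + (-0.10)(0.3350) + (0.00)(0.1825) = 0.4130
adj(I−A) = Cᵀ =
  [ 0.4700   0.0900   0.0200]
  [ 0.3350   0.8550   0.1900]
  [ 0.1825   0.3425   0.5350]
(I − A)⁻¹ = adj(I−A) / det(I−A) ≈
  [   1.1380     0.2179     0.0484]
  [   0.8111     2.0702     0.4600]
  [   0.4419     0.8293     1.2954]
Δx = (I − A)⁻¹ Δd with Δd having +30 in the Cosmetics component and 0 elsewhere.
So Δx_1 = L_13 · (+30), where L_13 = adj(I−A)_13 / det(I−A) = 0.0200 / 0.4130.
Δx_1 = 0.0200 × (+30) / 0.4130 = 0.60 / 0.4130 ≈ 1.453.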